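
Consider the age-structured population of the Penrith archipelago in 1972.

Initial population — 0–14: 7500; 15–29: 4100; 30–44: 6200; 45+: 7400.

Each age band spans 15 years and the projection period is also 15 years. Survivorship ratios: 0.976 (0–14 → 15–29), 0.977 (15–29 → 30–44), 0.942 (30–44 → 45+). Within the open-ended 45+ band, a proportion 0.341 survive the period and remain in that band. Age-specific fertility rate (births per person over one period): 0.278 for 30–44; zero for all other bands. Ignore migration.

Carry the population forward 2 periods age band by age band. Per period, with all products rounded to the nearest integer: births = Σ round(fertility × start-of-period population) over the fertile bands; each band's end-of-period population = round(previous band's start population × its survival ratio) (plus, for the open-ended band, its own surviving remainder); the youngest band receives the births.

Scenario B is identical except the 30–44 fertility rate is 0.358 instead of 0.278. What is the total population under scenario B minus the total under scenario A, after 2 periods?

[period 1]
Births: 6200 * 0.278 = 1724
15–29: 7500 * 0.976 = 7320
30–44: 4100 * 0.977 = 4006
45+: 6200 * 0.942 + 7400 * 0.341 = 5840 + 2523 = 8363
→ [1724, 7320, 4006, 8363]
[period 2]
Births: 4006 * 0.278 = 1114
15–29: 1724 * 0.976 = 1683
30–44: 7320 * 0.977 = 7152
45+: 4006 * 0.942 + 8363 * 0.341 = 3774 + 2852 = 6626
→ [1114, 1683, 7152, 6626]
Scenario A total after 2 periods: 16575
Scenario B projection —
[period 1]
Births: 6200 * 0.358 = 2220
15–29: 7500 * 0.976 = 7320
30–44: 4100 * 0.977 = 4006
45+: 6200 * 0.942 + 7400 * 0.341 = 5840 + 2523 = 8363
→ [2220, 7320, 4006, 8363]
[period 2]
Births: 4006 * 0.358 = 1434
15–29: 2220 * 0.976 = 2167
30–44: 7320 * 0.977 = 7152
45+: 4006 * 0.942 + 8363 * 0.341 = 3774 + 2852 = 6626
→ [1434, 2167, 7152, 6626]
Scenario B total after 2 periods: 17379
Difference B − A = 17379 − 16575 = 804

804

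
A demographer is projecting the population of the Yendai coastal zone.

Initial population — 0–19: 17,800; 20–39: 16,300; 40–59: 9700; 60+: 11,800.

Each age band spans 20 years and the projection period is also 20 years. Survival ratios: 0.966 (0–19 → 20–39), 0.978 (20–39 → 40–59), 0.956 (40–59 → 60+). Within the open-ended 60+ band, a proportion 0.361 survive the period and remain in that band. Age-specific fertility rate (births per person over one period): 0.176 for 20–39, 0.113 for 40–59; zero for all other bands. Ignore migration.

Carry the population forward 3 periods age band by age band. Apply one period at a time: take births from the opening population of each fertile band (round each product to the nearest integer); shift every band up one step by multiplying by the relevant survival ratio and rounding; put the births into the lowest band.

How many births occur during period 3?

2574

Period 1:
Births: 16300 × 0.176 = 2869, 9700 × 0.113 = 1096 ⇒ total 3965
20–39: 17800 × 0.966 = 17195
40–59: 16300 × 0.978 = 15941
60+: 9700 × 0.956 + 11800 × 0.361 = 9273 + 4260 = 13533
Giving 3965 / 17195 / 15941 / 13533.
Period 2:
Births: 17195 × 0.176 = 3026, 15941 × 0.113 = 1801 ⇒ total 4827
20–39: 3965 × 0.966 = 3830
40–59: 17195 × 0.978 = 16817
60+: 15941 × 0.956 + 13533 × 0.361 = 15240 + 4885 = 20125
Giving 4827 / 3830 / 16817 / 20125.
Period 3:
Births: 3830 × 0.176 = 674, 16817 × 0.113 = 1900 ⇒ total 2574
20–39: 4827 × 0.966 = 4663
40–59: 3830 × 0.978 = 3746
60+: 16817 × 0.956 + 20125 × 0.361 = 16077 + 7265 = 23342
Giving 2574 / 4663 / 3746 / 23342.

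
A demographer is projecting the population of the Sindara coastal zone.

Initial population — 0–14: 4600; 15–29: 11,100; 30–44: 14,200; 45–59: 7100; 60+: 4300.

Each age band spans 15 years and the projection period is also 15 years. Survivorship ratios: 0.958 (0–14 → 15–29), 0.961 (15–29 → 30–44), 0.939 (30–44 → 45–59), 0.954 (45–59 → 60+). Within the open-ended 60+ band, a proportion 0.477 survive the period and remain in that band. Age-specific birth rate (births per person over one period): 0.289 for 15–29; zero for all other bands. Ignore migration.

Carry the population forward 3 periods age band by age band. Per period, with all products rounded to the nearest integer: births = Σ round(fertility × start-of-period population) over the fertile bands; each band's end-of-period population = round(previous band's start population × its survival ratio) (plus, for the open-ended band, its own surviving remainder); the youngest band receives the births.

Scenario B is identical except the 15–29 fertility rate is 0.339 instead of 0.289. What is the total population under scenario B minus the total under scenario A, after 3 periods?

1056

[period 1]
Births: 11100 * 0.289 = 3208
15–29: 4600 * 0.958 = 4407
30–44: 11100 * 0.961 = 10667
45–59: 14200 * 0.939 = 13334
60+: 7100 * 0.954 + 4300 * 0.477 = 6773 + 2051 = 8824
Population now: 0–14=3208, 15–29=4407, 30–44=10667, 45–59=13334, 60+=8824
[period 2]
Births: 4407 * 0.289 = 1274
15–29: 3208 * 0.958 = 3073
30–44: 4407 * 0.961 = 4235
45–59: 10667 * 0.939 = 10016
60+: 13334 * 0.954 + 8824 * 0.477 = 12721 + 4209 = 16930
Population now: 0–14=1274, 15–29=3073, 30–44=4235, 45–59=10016, 60+=16930
[period 3]
Births: 3073 * 0.289 = 888
15–29: 1274 * 0.958 = 1220
30–44: 3073 * 0.961 = 2953
45–59: 4235 * 0.939 = 3977
60+: 10016 * 0.954 + 16930 * 0.477 = 9555 + 8076 = 17631
Population now: 0–14=888, 15–29=1220, 30–44=2953, 45–59=3977, 60+=17631
Scenario A total after 3 periods: 26669
Scenario B projection —
[period 1]
Births: 11100 * 0.339 = 3763
15–29: 4600 * 0.958 = 4407
30–44: 11100 * 0.961 = 10667
45–59: 14200 * 0.939 = 13334
60+: 7100 * 0.954 + 4300 * 0.477 = 6773 + 2051 = 8824
Population now: 0–14=3763, 15–29=4407, 30–44=10667, 45–59=13334, 60+=8824
[period 2]
Births: 4407 * 0.339 = 1494
15–29: 3763 * 0.958 = 3605
30–44: 4407 * 0.961 = 4235
45–59: 10667 * 0.939 = 10016
60+: 13334 * 0.954 + 8824 * 0.477 = 12721 + 4209 = 16930
Population now: 0–14=1494, 15–29=3605, 30–44=4235, 45–59=10016, 60+=16930
[period 3]
Births: 3605 * 0.339 = 1222
15–29: 1494 * 0.958 = 1431
30–44: 3605 * 0.961 = 3464
45–59: 4235 * 0.939 = 3977
60+: 10016 * 0.954 + 16930 * 0.477 = 9555 + 8076 = 17631
Population now: 0–14=1222, 15–29=1431, 30–44=3464, 45–59=3977, 60+=17631
Scenario B total after 3 periods: 27725
Difference B − A = 27725 − 26669 = 1056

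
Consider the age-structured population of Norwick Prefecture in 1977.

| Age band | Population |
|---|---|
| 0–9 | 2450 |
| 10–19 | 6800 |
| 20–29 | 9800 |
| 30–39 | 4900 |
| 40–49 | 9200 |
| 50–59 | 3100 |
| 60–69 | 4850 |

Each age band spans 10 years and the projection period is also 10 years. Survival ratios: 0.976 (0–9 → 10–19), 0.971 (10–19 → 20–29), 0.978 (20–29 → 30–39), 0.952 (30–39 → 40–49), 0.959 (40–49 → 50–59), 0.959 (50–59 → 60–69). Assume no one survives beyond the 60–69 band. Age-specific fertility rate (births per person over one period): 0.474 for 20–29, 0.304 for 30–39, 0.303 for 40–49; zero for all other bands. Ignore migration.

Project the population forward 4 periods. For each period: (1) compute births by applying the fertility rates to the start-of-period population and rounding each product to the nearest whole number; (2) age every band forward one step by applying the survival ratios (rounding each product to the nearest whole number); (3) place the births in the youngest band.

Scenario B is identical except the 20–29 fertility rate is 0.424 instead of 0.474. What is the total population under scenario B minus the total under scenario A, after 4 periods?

-1499

— Period 1 —
Births: 9800 * 0.474 = 4645, 4900 * 0.304 = 1490, 9200 * 0.303 = 2788 ⇒ total 8923
10–19: 2450 * 0.976 = 2391
20–29: 6800 * 0.971 = 6603
30–39: 9800 * 0.978 = 9584
40–49: 4900 * 0.952 = 4665
50–59: 9200 * 0.959 = 8823
60–69: 3100 * 0.959 = 2973
Population now: 0–9=8923, 10–19=2391, 20–29=6603, 30–39=9584, 40–49=4665, 50–59=8823, 60–69=2973
— Period 2 —
Births: 6603 * 0.474 = 3130, 9584 * 0.304 = 2914, 4665 * 0.303 = 1413 ⇒ total 7457
10–19: 8923 * 0.976 = 8709
20–29: 2391 * 0.971 = 2322
30–39: 6603 * 0.978 = 6458
40–49: 9584 * 0.952 = 9124
50–59: 4665 * 0.959 = 4474
60–69: 8823 * 0.959 = 8461
Population now: 0–9=7457, 10–19=8709, 20–29=2322, 30–39=6458, 40–49=9124, 50–59=4474, 60–69=8461
— Period 3 —
Births: 2322 * 0.474 = 1101, 6458 * 0.304 = 1963, 9124 * 0.303 = 2765 ⇒ total 5829
10–19: 7457 * 0.976 = 7278
20–29: 8709 * 0.971 = 8456
30–39: 2322 * 0.978 = 2271
40–49: 6458 * 0.952 = 6148
50–59: 9124 * 0.959 = 8750
60–69: 4474 * 0.959 = 4291
Population now: 0–9=5829, 10–19=7278, 20–29=8456, 30–39=2271, 40–49=6148, 50–59=8750, 60–69=4291
— Period 4 —
Births: 8456 * 0.474 = 4008, 2271 * 0.304 = 690, 6148 * 0.303 = 1863 ⇒ total 6561
10–19: 5829 * 0.976 = 5689
20–29: 7278 * 0.971 = 7067
30–39: 8456 * 0.978 = 8270
40–49: 2271 * 0.952 = 2162
50–59: 6148 * 0.959 = 5896
60–69: 8750 * 0.959 = 8391
Population now: 0–9=6561, 10–19=5689, 20–29=7067, 30–39=8270, 40–49=2162, 50–59=5896, 60–69=8391
Scenario A total after 4 periods: 44036
Scenario B projection —
— Period 1 —
Births: 9800 * 0.424 = 4155, 4900 * 0.304 = 1490, 9200 * 0.303 = 2788 ⇒ total 8433
10–19: 2450 * 0.976 = 2391
20–29: 6800 * 0.971 = 6603
30–39: 9800 * 0.978 = 9584
40–49: 4900 * 0.952 = 4665
50–59: 9200 * 0.959 = 8823
60–69: 3100 * 0.959 = 2973
Population now: 0–9=8433, 10–19=2391, 20–29=6603, 30–39=9584, 40–49=4665, 50–59=8823, 60–69=2973
— Period 2 —
Births: 6603 * 0.424 = 2800, 9584 * 0.304 = 2914, 4665 * 0.303 = 1413 ⇒ total 7127
10–19: 8433 * 0.976 = 8231
20–29: 2391 * 0.971 = 2322
30–39: 6603 * 0.978 = 6458
40–49: 9584 * 0.952 = 9124
50–59: 4665 * 0.959 = 4474
60–69: 8823 * 0.959 = 8461
Population now: 0–9=7127, 10–19=8231, 20–29=2322, 30–39=6458, 40–49=9124, 50–59=4474, 60–69=8461
— Period 3 —
Births: 2322 * 0.424 = 985, 6458 * 0.304 = 1963, 9124 * 0.303 = 2765 ⇒ total 5713
10–19: 7127 * 0.976 = 6956
20–29: 8231 * 0.971 = 7992
30–39: 2322 * 0.978 = 2271
40–49: 6458 * 0.952 = 6148
50–59: 9124 * 0.959 = 8750
60–69: 4474 * 0.959 = 4291
Population now: 0–9=5713, 10–19=6956, 20–29=7992, 30–39=2271, 40–49=6148, 50–59=8750, 60–69=4291
— Period 4 —
Births: 7992 * 0.424 = 3389, 2271 * 0.304 = 690, 6148 * 0.303 = 1863 ⇒ total 5942
10–19: 5713 * 0.976 = 5576
20–29: 6956 * 0.971 = 6754
30–39: 7992 * 0.978 = 7816
40–49: 2271 * 0.952 = 2162
50–59: 6148 * 0.959 = 5896
60–69: 8750 * 0.959 = 8391
Population now: 0–9=5942, 10–19=5576, 20–29=6754, 30–39=7816, 40–49=2162, 50–59=5896, 60–69=8391
Scenario B total after 4 periods: 42537
Difference B − A = 42537 − 44036 = -1499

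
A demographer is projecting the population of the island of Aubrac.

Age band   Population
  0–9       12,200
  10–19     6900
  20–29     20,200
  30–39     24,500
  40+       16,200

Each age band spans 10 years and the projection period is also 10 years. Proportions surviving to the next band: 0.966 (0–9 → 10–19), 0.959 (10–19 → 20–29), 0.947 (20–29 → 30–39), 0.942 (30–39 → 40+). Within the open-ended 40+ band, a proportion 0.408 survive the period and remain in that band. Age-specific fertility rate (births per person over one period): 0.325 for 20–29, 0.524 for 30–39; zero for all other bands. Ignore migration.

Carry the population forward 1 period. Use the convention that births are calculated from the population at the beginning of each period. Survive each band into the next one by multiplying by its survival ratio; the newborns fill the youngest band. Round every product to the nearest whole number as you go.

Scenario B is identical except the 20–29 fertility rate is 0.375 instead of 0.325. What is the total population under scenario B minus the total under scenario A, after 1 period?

1010

— Period 1 —
Births: 20200 * 0.325 = 6565 ; 24500 * 0.524 = 12838 → 19403
10–19: 12200 * 0.966 = 11785
20–29: 6900 * 0.959 = 6617
30–39: 20200 * 0.947 = 19129
40+: 24500 * 0.942 + 16200 * 0.408 = 23079 + 6610 = 29689
End of period: [19403, 11785, 6617, 19129, 29689]
Scenario A total after 1 period: 86623
Scenario B projection —
— Period 1 —
Births: 20200 * 0.375 = 7575 ; 24500 * 0.524 = 12838 → 20413
10–19: 12200 * 0.966 = 11785
20–29: 6900 * 0.959 = 6617
30–39: 20200 * 0.947 = 19129
40+: 24500 * 0.942 + 16200 * 0.408 = 23079 + 6610 = 29689
End of period: [20413, 11785, 6617, 19129, 29689]
Scenario B total after 1 period: 87633
Difference B − A = 87633 − 86623 = 1010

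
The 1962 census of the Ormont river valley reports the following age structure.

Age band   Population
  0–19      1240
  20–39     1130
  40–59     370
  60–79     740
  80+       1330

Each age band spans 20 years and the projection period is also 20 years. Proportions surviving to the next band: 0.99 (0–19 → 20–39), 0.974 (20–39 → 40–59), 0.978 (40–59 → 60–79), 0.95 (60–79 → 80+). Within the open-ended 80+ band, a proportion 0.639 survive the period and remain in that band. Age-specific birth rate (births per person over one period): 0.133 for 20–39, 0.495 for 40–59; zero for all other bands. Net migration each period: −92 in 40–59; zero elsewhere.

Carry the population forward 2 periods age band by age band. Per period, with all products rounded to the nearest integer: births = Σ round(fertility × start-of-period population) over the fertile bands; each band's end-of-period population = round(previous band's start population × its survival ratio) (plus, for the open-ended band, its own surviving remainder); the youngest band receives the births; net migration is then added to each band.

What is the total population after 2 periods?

Period 1.
Births: 1130 × 0.133 = 150  |  370 × 0.495 = 183 — total 333
20–39: 1240 × 0.99 = 1228
40–59: 1130 × 0.974 = 1101
60–79: 370 × 0.978 = 362
80+: 740 × 0.95 + 1330 × 0.639 = 703 + 850 = 1553
Net migration: 40–59 − 92 → 1009
→ [333, 1228, 1009, 362, 1553]
Period 2.
Births: 1228 × 0.133 = 163  |  1009 × 0.495 = 499 — total 662
20–39: 333 × 0.99 = 330
40–59: 1228 × 0.974 = 1196
60–79: 1009 × 0.978 = 987
80+: 362 × 0.95 + 1553 × 0.639 = 344 + 992 = 1336
Net migration: 40–59 − 92 → 1104
→ [662, 330, 1104, 987, 1336]
Total after period 2: 662 + 330 + 1104 + 987 + 1336 = 4419

4419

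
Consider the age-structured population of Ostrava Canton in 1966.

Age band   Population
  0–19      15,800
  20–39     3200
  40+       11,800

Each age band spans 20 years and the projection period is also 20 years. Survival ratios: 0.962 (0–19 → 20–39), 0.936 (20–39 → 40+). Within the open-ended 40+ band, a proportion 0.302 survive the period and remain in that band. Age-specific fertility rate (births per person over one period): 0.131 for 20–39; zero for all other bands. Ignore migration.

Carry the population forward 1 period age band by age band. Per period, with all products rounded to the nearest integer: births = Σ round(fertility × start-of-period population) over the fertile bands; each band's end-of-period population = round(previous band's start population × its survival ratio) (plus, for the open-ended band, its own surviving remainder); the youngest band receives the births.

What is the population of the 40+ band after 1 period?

6559

— Period 1 —
Births: 3200 × 0.131 = 419
20–39: 15800 × 0.962 = 15200
40+: 3200 × 0.936 + 11800 × 0.302 = 2995 + 3564 = 6559
Giving 419 / 15200 / 6559.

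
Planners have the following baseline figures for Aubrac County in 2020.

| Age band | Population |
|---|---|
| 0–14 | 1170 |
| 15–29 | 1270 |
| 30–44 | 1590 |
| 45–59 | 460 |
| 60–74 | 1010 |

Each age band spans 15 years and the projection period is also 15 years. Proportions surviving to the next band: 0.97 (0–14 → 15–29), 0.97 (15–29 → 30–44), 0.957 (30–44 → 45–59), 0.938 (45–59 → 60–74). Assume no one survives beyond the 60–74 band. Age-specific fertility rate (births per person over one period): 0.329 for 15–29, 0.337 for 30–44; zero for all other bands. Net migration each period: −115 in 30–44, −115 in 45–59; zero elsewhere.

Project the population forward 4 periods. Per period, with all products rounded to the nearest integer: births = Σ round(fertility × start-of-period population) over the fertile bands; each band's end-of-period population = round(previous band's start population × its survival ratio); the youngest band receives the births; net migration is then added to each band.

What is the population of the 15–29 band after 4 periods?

[period 1]
Births: 1270 × 0.329 = 418  |  1590 × 0.337 = 536 ⇒ total 954
15–29: 1170 × 0.97 = 1135
30–44: 1270 × 0.97 = 1232
45–59: 1590 × 0.957 = 1522
60–74: 460 × 0.938 = 431
Net migration: 30–44 − 115 → 1117; 45–59 − 115 → 1407
Population now: 0–14=954, 15–29=1135, 30–44=1117, 45–59=1407, 60–74=431
[period 2]
Births: 1135 × 0.329 = 373  |  1117 × 0.337 = 376 ⇒ total 749
15–29: 954 × 0.97 = 925
30–44: 1135 × 0.97 = 1101
45–59: 1117 × 0.957 = 1069
60–74: 1407 × 0.938 = 1320
Net migration: 30–44 − 115 → 986; 45–59 − 115 → 954
Population now: 0–14=749, 15–29=925, 30–44=986, 45–59=954, 60–74=1320
[period 3]
Births: 925 × 0.329 = 304  |  986 × 0.337 = 332 ⇒ total 636
15–29: 749 × 0.97 = 727
30–44: 925 × 0.97 = 897
45–59: 986 × 0.957 = 944
60–74: 954 × 0.938 = 895
Net migration: 30–44 − 115 → 782; 45–59 − 115 → 829
Population now: 0–14=636, 15–29=727, 30–44=782, 45–59=829, 60–74=895
[period 4]
Births: 727 × 0.329 = 239  |  782 × 0.337 = 264 ⇒ total 503
15–29: 636 × 0.97 = 617
30–44: 727 × 0.97 = 705
45–59: 782 × 0.957 = 748
60–74: 829 × 0.938 = 778
Net migration: 30–44 − 115 → 590; 45–59 − 115 → 633
Population now: 0–14=503, 15–29=617, 30–44=590, 45–59=633, 60–74=778

617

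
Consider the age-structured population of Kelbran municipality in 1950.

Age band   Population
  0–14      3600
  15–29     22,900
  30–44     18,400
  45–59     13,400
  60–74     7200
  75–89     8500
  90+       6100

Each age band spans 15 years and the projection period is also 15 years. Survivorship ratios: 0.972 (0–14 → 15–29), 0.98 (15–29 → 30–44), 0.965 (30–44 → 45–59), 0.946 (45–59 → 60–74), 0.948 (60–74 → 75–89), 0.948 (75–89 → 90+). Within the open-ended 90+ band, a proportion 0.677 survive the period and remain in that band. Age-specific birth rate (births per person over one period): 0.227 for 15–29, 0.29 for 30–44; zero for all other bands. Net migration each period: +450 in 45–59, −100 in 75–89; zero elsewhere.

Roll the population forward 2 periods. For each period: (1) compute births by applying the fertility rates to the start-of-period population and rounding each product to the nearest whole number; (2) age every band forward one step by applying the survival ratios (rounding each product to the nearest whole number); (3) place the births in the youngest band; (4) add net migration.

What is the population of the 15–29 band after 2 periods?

10239

Call the bands 1 to 7, youngest first.
Period 1:
Births: 22900 × 0.227 = 5198, 18400 × 0.29 = 5336 ⇒ total 10534
Band 2: 3600 × 0.972 = 3499
Band 3: 22900 × 0.98 = 22442
Band 4: 18400 × 0.965 = 17756
Band 5: 13400 × 0.946 = 12676
Band 6: 7200 × 0.948 = 6826
Band 7: 8500 × 0.948 + 6100 × 0.677 = 8058 + 4130 = 12188
Net migration: Band 4 + 450 → 18206; Band 6 − 100 → 6726
Population now: 0–14=10534, 15–29=3499, 30–44=22442, 45–59=18206, 60–74=12676, 75–89=6726, 90+=12188
Period 2:
Births: 3499 × 0.227 = 794, 22442 × 0.29 = 6508 ⇒ total 7302
Band 2: 10534 × 0.972 = 10239
Band 3: 3499 × 0.98 = 3429
Band 4: 22442 × 0.965 = 21657
Band 5: 18206 × 0.946 = 17223
Band 6: 12676 × 0.948 = 12017
Band 7: 6726 × 0.948 + 12188 × 0.677 = 6376 + 8251 = 14627
Net migration: Band 4 + 450 → 22107; Band 6 − 100 → 11917
Population now: 0–14=7302, 15–29=10239, 30–44=3429, 45–59=22107, 60–74=17223, 75–89=11917, 90+=14627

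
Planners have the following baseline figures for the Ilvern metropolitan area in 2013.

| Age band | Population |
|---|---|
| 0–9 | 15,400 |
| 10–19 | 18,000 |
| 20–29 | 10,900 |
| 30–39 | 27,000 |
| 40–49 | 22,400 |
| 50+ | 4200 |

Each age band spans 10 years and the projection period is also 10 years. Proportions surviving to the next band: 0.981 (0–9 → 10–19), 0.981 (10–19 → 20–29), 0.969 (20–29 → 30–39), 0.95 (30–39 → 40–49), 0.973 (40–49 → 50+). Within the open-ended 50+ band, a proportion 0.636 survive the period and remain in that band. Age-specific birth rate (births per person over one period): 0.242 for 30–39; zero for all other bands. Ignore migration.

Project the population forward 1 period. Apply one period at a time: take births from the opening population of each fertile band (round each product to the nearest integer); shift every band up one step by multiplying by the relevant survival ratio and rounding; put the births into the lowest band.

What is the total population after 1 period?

Period 1.
Births: 27000 * 0.242 = 6534
10–19: 15400 * 0.981 = 15107
20–29: 18000 * 0.981 = 17658
30–39: 10900 * 0.969 = 10562
40–49: 27000 * 0.95 = 25650
50+: 22400 * 0.973 + 4200 * 0.636 = 21795 + 2671 = 24466
Population now: 0–9=6534, 10–19=15107, 20–29=17658, 30–39=10562, 40–49=25650, 50+=24466
Total after period 1: 6534 + 15107 + 17658 + 10562 + 25650 + 24466 = 99977

99977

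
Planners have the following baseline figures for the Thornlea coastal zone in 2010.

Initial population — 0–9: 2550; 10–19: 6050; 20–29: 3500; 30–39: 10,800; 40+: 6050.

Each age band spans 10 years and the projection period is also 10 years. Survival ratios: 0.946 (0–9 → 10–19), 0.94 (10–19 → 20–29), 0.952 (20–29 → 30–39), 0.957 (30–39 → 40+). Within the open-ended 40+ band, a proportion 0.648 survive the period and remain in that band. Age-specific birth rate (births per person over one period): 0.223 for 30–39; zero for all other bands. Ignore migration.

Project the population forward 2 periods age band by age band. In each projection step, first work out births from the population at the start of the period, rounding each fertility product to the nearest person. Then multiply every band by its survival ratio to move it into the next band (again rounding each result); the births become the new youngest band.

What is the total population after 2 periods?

23129

Let group 1 be 0–9 through group 5 = 40+.
— Period 1 —
Births: 10800 * 0.223 = 2408
Group 2: 2550 * 0.946 = 2412
Group 3: 6050 * 0.94 = 5687
Group 4: 3500 * 0.952 = 3332
Group 5: 10800 * 0.957 + 6050 * 0.648 = 10336 + 3920 = 14256
Population now: 0–9=2408, 10–19=2412, 20–29=5687, 30–39=3332, 40+=14256
— Period 2 —
Births: 3332 * 0.223 = 743
Group 2: 2408 * 0.946 = 2278
Group 3: 2412 * 0.94 = 2267
Group 4: 5687 * 0.952 = 5414
Group 5: 3332 * 0.957 + 14256 * 0.648 = 3189 + 9238 = 12427
Population now: 0–9=743, 10–19=2278, 20–29=2267, 30–39=5414, 40+=12427
Total after period 2: 743 + 2278 + 2267 + 5414 + 12427 = 23129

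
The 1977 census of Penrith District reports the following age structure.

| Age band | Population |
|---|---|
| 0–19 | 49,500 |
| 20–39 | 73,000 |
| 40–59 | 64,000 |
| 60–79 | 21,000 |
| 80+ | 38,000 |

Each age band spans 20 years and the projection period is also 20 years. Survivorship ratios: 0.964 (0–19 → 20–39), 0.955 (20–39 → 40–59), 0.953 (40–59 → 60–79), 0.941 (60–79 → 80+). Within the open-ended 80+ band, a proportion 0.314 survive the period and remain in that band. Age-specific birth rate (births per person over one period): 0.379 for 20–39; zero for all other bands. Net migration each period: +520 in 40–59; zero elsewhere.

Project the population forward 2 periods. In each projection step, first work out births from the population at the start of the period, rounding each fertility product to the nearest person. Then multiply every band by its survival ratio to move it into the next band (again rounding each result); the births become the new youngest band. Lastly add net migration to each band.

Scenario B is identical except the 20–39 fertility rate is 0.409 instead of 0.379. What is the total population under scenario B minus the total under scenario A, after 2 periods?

(Groups numbered youngest = 1 to oldest = 5.)
— Period 1 —
Births: 73000 × 0.379 = 27667
Group 2: 49500 × 0.964 = 47718
Group 3: 73000 × 0.955 = 69715
Group 4: 64000 × 0.953 = 60992
Group 5: 21000 × 0.941 + 38000 × 0.314 = 19761 + 11932 = 31693
Net migration: Group 3 + 520 → 70235
Giving 27667 / 47718 / 70235 / 60992 / 31693.
— Period 2 —
Births: 47718 × 0.379 = 18085
Group 2: 27667 × 0.964 = 26671
Group 3: 47718 × 0.955 = 45571
Group 4: 70235 × 0.953 = 66934
Group 5: 60992 × 0.941 + 31693 × 0.314 = 57393 + 9952 = 67345
Net migration: Group 3 + 520 → 46091
Giving 18085 / 26671 / 46091 / 66934 / 67345.
Scenario A total after 2 periods: 225126
Scenario B projection —
— Period 1 —
Births: 73000 × 0.409 = 29857
Group 2: 49500 × 0.964 = 47718
Group 3: 73000 × 0.955 = 69715
Group 4: 64000 × 0.953 = 60992
Group 5: 21000 × 0.941 + 38000 × 0.314 = 19761 + 11932 = 31693
Net migration: Group 3 + 520 → 70235
Giving 29857 / 47718 / 70235 / 60992 / 31693.
— Period 2 —
Births: 47718 × 0.409 = 19517
Group 2: 29857 × 0.964 = 28782
Group 3: 47718 × 0.955 = 45571
Group 4: 70235 × 0.953 = 66934
Group 5: 60992 × 0.941 + 31693 × 0.314 = 57393 + 9952 = 67345
Net migration: Group 3 + 520 → 46091
Giving 19517 / 28782 / 46091 / 66934 / 67345.
Scenario B total after 2 periods: 228669
Difference B − A = 228669 − 225126 = 3543

3543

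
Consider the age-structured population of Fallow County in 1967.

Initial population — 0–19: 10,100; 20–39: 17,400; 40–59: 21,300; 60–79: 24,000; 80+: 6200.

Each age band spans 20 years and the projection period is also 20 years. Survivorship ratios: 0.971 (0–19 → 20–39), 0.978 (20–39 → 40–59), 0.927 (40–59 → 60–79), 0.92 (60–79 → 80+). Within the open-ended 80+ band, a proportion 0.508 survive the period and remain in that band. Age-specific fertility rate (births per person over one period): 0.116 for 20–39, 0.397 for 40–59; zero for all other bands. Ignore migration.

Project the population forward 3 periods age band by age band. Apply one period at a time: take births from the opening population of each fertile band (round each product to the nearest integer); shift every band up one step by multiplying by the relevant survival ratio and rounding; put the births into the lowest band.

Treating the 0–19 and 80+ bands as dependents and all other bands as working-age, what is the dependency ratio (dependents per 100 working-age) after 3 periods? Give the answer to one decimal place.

After projecting period 1:
Births: 17400 * 0.116 = 2018 ; 21300 * 0.397 = 8456 — total 10474
20–39: 10100 * 0.971 = 9807
40–59: 17400 * 0.978 = 17017
60–79: 21300 * 0.927 = 19745
80+: 24000 * 0.92 + 6200 * 0.508 = 22080 + 3150 = 25230
→ [10474, 9807, 17017, 19745, 25230]
After projecting period 2:
Births: 9807 * 0.116 = 1138 ; 17017 * 0.397 = 6756 — total 7894
20–39: 10474 * 0.971 = 10170
40–59: 9807 * 0.978 = 9591
60–79: 17017 * 0.927 = 15775
80+: 19745 * 0.92 + 25230 * 0.508 = 18165 + 12817 = 30982
→ [7894, 10170, 9591, 15775, 30982]
After projecting period 3:
Births: 10170 * 0.116 = 1180 ; 9591 * 0.397 = 3808 — total 4988
20–39: 7894 * 0.971 = 7665
40–59: 10170 * 0.978 = 9946
60–79: 9591 * 0.927 = 8891
80+: 15775 * 0.92 + 30982 * 0.508 = 14513 + 15739 = 30252
→ [4988, 7665, 9946, 8891, 30252]
Dependents (band 0–19 + band 80+) = 4988 + 30252 = 35240; working-age = 26502; ratio = 35240/26502 × 100 = 133.0

133.0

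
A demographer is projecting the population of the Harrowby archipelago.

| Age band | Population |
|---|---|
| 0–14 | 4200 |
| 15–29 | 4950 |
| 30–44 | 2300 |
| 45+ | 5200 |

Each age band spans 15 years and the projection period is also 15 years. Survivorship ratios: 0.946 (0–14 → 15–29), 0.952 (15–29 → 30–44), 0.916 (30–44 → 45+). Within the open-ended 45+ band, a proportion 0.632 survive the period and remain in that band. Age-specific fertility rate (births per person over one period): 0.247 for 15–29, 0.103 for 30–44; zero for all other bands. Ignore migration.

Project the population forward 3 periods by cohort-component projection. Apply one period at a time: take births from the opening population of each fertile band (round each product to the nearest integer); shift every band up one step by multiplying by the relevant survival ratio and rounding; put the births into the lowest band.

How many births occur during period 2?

1466

After projecting period 1:
Births: 4950 × 0.247 = 1223 ; 2300 × 0.103 = 237 ⇒ total 1460
15–29: 4200 × 0.946 = 3973
30–44: 4950 × 0.952 = 4712
45+: 2300 × 0.916 + 5200 × 0.632 = 2107 + 3286 = 5393
End of period: [1460, 3973, 4712, 5393]
After projecting period 2:
Births: 3973 × 0.247 = 981 ; 4712 × 0.103 = 485 ⇒ total 1466
15–29: 1460 × 0.946 = 1381
30–44: 3973 × 0.952 = 3782
45+: 4712 × 0.916 + 5393 × 0.632 = 4316 + 3408 = 7724
End of period: [1466, 1381, 3782, 7724]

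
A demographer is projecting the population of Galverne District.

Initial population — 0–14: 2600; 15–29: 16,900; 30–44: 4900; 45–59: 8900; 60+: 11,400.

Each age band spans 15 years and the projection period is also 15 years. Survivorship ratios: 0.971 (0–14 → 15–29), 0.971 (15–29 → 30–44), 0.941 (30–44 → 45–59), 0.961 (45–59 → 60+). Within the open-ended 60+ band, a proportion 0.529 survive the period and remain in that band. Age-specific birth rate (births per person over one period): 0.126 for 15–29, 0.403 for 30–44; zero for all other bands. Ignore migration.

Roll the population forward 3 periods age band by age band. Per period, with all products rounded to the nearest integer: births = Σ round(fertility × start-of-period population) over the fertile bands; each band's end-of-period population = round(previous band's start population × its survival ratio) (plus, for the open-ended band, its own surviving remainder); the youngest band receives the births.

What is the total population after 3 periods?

35661

— Period 1 —
Births: 16900 × 0.126 = 2129, 4900 × 0.403 = 1975 ⇒ total 4104
15–29: 2600 × 0.971 = 2525
30–44: 16900 × 0.971 = 16410
45–59: 4900 × 0.941 = 4611
60+: 8900 × 0.961 + 11400 × 0.529 = 8553 + 6031 = 14584
Giving 4104 / 2525 / 16410 / 4611 / 14584.
— Period 2 —
Births: 2525 × 0.126 = 318, 16410 × 0.403 = 6613 ⇒ total 6931
15–29: 4104 × 0.971 = 3985
30–44: 2525 × 0.971 = 2452
45–59: 16410 × 0.941 = 15442
60+: 4611 × 0.961 + 14584 × 0.529 = 4431 + 7715 = 12146
Giving 6931 / 3985 / 2452 / 15442 / 12146.
— Period 3 —
Births: 3985 × 0.126 = 502, 2452 × 0.403 = 988 ⇒ total 1490
15–29: 6931 × 0.971 = 6730
30–44: 3985 × 0.971 = 3869
45–59: 2452 × 0.941 = 2307
60+: 15442 × 0.961 + 12146 × 0.529 = 14840 + 6425 = 21265
Giving 1490 / 6730 / 3869 / 2307 / 21265.
Total after period 3: 1490 + 6730 + 3869 + 2307 + 21265 = 35661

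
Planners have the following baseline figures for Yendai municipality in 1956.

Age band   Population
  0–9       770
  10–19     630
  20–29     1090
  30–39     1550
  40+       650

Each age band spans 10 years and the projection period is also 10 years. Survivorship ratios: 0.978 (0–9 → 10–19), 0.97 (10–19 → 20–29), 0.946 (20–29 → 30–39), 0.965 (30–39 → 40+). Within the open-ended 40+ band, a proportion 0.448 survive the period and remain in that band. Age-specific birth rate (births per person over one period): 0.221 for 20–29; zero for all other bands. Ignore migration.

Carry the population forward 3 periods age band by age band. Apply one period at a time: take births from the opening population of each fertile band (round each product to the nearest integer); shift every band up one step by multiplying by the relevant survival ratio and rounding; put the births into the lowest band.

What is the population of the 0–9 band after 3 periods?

— Period 1 —
Births: 1090 * 0.221 = 241
10–19: 770 * 0.978 = 753
20–29: 630 * 0.97 = 611
30–39: 1090 * 0.946 = 1031
40+: 1550 * 0.965 + 650 * 0.448 = 1496 + 291 = 1787
→ [241, 753, 611, 1031, 1787]
— Period 2 —
Births: 611 * 0.221 = 135
10–19: 241 * 0.978 = 236
20–29: 753 * 0.97 = 730
30–39: 611 * 0.946 = 578
40+: 1031 * 0.965 + 1787 * 0.448 = 995 + 801 = 1796
→ [135, 236, 730, 578, 1796]
— Period 3 —
Births: 730 * 0.221 = 161
10–19: 135 * 0.978 = 132
20–29: 236 * 0.97 = 229
30–39: 730 * 0.946 = 691
40+: 578 * 0.965 + 1796 * 0.448 = 558 + 805 = 1363
→ [161, 132, 229, 691, 1363]

161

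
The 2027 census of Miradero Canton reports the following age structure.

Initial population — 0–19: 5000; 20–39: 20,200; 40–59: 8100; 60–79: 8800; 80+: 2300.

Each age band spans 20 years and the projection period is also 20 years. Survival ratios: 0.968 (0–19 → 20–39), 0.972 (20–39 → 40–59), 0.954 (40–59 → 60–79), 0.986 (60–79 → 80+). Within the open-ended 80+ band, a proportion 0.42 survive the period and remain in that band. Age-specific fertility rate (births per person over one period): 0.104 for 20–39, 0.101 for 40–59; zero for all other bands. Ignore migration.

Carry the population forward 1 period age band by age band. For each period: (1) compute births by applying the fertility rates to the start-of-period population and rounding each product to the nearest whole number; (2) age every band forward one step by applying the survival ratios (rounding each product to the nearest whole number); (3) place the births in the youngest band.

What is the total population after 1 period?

[period 1]
Births: 20200 × 0.104 = 2101, 8100 × 0.101 = 818 → total 2919
20–39: 5000 × 0.968 = 4840
40–59: 20200 × 0.972 = 19634
60–79: 8100 × 0.954 = 7727
80+: 8800 × 0.986 + 2300 × 0.42 = 8677 + 966 = 9643
Population now: 0–19=2919, 20–39=4840, 40–59=19634, 60–79=7727, 80+=9643
Total after period 1: 2919 + 4840 + 19634 + 7727 + 9643 = 44763

44763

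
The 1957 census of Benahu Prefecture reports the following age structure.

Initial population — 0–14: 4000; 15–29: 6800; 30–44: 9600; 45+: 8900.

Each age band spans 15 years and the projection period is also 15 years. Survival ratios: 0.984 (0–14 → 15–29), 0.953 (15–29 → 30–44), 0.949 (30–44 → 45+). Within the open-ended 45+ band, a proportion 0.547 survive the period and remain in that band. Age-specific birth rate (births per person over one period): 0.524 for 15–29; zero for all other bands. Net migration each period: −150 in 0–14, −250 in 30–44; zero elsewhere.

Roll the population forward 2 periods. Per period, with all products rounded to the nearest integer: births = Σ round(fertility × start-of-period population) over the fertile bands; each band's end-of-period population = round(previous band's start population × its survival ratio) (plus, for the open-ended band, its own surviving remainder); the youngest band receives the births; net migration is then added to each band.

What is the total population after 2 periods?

Period 1.
Births: 6800 × 0.524 = 3563
15–29: 4000 × 0.984 = 3936
30–44: 6800 × 0.953 = 6480
45+: 9600 × 0.949 + 8900 × 0.547 = 9110 + 4868 = 13978
Net migration: 0–14 − 150 → 3413; 30–44 − 250 → 6230
Population now: 0–14=3413, 15–29=3936, 30–44=6230, 45+=13978
Period 2.
Births: 3936 × 0.524 = 2062
15–29: 3413 × 0.984 = 3358
30–44: 3936 × 0.953 = 3751
45+: 6230 × 0.949 + 13978 × 0.547 = 5912 + 7646 = 13558
Net migration: 0–14 − 150 → 1912; 30–44 − 250 → 3501
Population now: 0–14=1912, 15–29=3358, 30–44=3501, 45+=13558
Total after period 2: 1912 + 3358 + 3501 + 13558 = 22329

22329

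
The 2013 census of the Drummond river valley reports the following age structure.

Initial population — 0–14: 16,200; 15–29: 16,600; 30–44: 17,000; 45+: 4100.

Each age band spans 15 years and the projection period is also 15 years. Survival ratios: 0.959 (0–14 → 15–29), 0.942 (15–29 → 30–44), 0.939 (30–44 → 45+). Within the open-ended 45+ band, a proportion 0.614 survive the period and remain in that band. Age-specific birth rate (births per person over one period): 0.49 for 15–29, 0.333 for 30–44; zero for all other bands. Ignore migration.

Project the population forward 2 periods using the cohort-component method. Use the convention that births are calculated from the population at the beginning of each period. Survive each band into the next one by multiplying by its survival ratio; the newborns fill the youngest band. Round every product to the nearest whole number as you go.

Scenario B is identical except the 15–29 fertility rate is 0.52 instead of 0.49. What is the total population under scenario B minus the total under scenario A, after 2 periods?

Let group 1 be 0–14 through group 4 = 45+.
After projecting period 1:
Births: 16600 * 0.49 = 8134  |  17000 * 0.333 = 5661 — total 13795
Group 2: 16200 * 0.959 = 15536
Group 3: 16600 * 0.942 = 15637
Group 4: 17000 * 0.939 + 4100 * 0.614 = 15963 + 2517 = 18480
End of period: [13795, 15536, 15637, 18480]
After projecting period 2:
Births: 15536 * 0.49 = 7613  |  15637 * 0.333 = 5207 — total 12820
Group 2: 13795 * 0.959 = 13229
Group 3: 15536 * 0.942 = 14635
Group 4: 15637 * 0.939 + 18480 * 0.614 = 14683 + 11347 = 26030
End of period: [12820, 13229, 14635, 26030]
Scenario A total after 2 periods: 66714
Scenario B projection —
After projecting period 1:
Births: 16600 * 0.52 = 8632  |  17000 * 0.333 = 5661 — total 14293
Group 2: 16200 * 0.959 = 15536
Group 3: 16600 * 0.942 = 15637
Group 4: 17000 * 0.939 + 4100 * 0.614 = 15963 + 2517 = 18480
End of period: [14293, 15536, 15637, 18480]
After projecting period 2:
Births: 15536 * 0.52 = 8079  |  15637 * 0.333 = 5207 — total 13286
Group 2: 14293 * 0.959 = 13707
Group 3: 15536 * 0.942 = 14635
Group 4: 15637 * 0.939 + 18480 * 0.614 = 14683 + 11347 = 26030
End of period: [13286, 13707, 14635, 26030]
Scenario B total after 2 periods: 67658
Difference B − A = 67658 − 66714 = 944

944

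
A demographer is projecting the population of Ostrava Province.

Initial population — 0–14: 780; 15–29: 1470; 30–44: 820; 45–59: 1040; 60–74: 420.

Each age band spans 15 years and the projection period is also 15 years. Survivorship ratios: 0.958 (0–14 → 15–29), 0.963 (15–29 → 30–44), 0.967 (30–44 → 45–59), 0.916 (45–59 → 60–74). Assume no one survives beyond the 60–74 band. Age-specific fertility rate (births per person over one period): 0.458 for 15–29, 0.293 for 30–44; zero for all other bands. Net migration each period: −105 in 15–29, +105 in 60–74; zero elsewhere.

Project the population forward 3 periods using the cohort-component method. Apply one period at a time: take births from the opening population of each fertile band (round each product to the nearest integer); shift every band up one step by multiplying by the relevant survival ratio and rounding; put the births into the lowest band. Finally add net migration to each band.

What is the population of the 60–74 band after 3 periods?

Call the groups 1 to 5, youngest first.
After projecting period 1:
Births: 1470 * 0.458 = 673, 820 * 0.293 = 240 → 913
Group 2: 780 * 0.958 = 747
Group 3: 1470 * 0.963 = 1416
Group 4: 820 * 0.967 = 793
Group 5: 1040 * 0.916 = 953
Net migration: Group 2 − 105 → 642; Group 5 + 105 → 1058
Population now: 0–14=913, 15–29=642, 30–44=1416, 45–59=793, 60–74=1058
After projecting period 2:
Births: 642 * 0.458 = 294, 1416 * 0.293 = 415 → 709
Group 2: 913 * 0.958 = 875
Group 3: 642 * 0.963 = 618
Group 4: 1416 * 0.967 = 1369
Group 5: 793 * 0.916 = 726
Net migration: Group 2 − 105 → 770; Group 5 + 105 → 831
Population now: 0–14=709, 15–29=770, 30–44=618, 45–59=1369, 60–74=831
After projecting period 3:
Births: 770 * 0.458 = 353, 618 * 0.293 = 181 → 534
Group 2: 709 * 0.958 = 679
Group 3: 770 * 0.963 = 742
Group 4: 618 * 0.967 = 598
Group 5: 1369 * 0.916 = 1254
Net migration: Group 2 − 105 → 574; Group 5 + 105 → 1359
Population now: 0–14=534, 15–29=574, 30–44=742, 45–59=598, 60–74=1359

1359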